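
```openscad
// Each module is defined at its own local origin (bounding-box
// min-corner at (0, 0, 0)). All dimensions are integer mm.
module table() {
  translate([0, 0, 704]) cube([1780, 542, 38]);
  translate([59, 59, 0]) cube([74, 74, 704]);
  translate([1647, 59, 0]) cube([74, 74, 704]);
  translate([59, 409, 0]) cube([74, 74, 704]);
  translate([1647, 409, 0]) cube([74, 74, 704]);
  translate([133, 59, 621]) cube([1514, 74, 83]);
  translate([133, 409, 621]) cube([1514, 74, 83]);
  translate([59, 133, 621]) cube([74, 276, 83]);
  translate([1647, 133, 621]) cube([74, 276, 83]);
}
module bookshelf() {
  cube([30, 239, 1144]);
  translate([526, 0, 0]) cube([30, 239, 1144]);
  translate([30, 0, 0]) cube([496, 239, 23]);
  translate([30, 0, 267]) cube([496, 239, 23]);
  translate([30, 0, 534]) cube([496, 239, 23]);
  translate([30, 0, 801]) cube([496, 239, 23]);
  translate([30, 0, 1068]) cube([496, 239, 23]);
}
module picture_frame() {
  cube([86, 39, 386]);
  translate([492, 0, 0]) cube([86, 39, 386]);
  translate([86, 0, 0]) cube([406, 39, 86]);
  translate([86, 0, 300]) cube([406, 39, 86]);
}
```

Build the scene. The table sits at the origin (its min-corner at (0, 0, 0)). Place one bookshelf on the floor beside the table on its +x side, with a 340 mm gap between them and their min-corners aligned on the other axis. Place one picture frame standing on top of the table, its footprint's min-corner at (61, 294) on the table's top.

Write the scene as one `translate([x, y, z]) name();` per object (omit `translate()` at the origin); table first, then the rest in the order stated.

table();
translate([2120, 0, 0]) bookshelf();
translate([61, 294, 742]) picture_frame();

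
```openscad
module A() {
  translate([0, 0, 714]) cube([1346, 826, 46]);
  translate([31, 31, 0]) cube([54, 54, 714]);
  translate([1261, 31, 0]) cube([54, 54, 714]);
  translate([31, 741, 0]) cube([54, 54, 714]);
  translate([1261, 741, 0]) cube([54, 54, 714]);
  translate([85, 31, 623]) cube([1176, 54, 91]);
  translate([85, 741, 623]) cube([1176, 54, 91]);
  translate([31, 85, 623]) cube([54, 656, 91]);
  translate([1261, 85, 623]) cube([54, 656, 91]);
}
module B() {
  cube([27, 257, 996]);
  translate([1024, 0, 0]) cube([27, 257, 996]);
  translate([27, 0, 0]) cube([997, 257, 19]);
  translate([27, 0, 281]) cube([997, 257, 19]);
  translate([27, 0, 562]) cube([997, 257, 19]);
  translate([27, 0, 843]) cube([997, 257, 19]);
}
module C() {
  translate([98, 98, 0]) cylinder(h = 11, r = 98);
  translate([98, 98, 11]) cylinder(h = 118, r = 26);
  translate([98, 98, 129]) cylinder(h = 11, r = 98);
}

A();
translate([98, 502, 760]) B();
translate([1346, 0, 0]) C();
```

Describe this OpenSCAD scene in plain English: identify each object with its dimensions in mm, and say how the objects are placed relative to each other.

A is a table: top 1346 mm (x) × 826 mm (y), 46 mm thick, upper face at z = 760 mm, on four 54×54 mm square legs, each inset 31 mm from the nearest pair of top edges, running from z = 0 to the bottom of the top. Four apron rails, 54 mm thick and 91 mm tall, run between adjacent legs with their top edges flush with the underside of the top and their outer faces flush with the legs' outer faces.

B is an open bookshelf. Two side panels, each 27 mm thick, 257 mm deep and 996 mm tall, stand 1051 mm apart (outside-to-outside). Between them sit 4 shelves, each 19 mm thick and 257 mm deep, spanning the full gap between the sides. The bottom shelf rests on the floor (its underside at z = 0) and the clear gap between one shelf's top and the next shelf's underside is 262 mm.

C is a spool: two coaxial disc flanges of radius 98 mm and thickness 11 mm, joined by a core cylinder of radius 26 mm and height 118 mm. The lower flange rests on z = 0 and the three cylinders share a vertical axis.

The bookshelf is on top of the table. The spool is against the table's +x side, with their −y faces flush.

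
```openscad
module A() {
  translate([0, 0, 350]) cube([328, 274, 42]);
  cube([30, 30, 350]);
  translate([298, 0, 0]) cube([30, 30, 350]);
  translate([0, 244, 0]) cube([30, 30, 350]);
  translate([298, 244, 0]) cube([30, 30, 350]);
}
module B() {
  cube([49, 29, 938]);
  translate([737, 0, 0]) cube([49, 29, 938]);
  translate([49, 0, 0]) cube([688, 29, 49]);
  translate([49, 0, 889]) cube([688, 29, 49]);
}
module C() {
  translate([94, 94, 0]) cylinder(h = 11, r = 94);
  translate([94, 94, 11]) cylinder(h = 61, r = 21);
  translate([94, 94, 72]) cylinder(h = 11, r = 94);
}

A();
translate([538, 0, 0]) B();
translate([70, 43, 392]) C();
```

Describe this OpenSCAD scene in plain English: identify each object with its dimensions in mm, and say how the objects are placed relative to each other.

A is a four-legged stool. The seat is 328×274 mm, 42 mm thick, top at z = 392 mm. It stands on four square legs, each 30×30 mm in cross-section, from z = 0 to the seat underside, each flush with a corner of the seat.

B is a picture frame with a 688×840 mm rectangular opening (x by z) and a uniform 49 mm border on every side. Frame depth is 29 mm along y. It is built from two vertical stiles running the full outside height and two horizontal rails spanning the gap between the stiles.

C is a spool: two coaxial disc flanges of radius 94 mm and thickness 11 mm, joined by a core cylinder of radius 21 mm and height 61 mm. The lower flange rests on z = 0 and the three cylinders share a vertical axis.

The picture frame is on the floor beside the stool on its +x side. The spool is on top of the stool, centred.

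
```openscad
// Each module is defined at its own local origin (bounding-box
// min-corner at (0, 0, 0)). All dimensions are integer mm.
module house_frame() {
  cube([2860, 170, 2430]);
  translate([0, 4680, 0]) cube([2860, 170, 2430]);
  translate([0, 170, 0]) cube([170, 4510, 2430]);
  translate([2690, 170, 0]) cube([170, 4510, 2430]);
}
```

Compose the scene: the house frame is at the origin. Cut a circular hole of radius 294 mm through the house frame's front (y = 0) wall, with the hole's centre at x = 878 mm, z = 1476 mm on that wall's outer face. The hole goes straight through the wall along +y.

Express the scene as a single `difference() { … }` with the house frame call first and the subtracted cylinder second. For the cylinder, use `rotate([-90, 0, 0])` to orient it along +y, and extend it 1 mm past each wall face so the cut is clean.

difference() {
  house_frame();
  translate([878, -1, 1476]) rotate([-90, 0, 0]) cylinder(h = 172, r = 294);
}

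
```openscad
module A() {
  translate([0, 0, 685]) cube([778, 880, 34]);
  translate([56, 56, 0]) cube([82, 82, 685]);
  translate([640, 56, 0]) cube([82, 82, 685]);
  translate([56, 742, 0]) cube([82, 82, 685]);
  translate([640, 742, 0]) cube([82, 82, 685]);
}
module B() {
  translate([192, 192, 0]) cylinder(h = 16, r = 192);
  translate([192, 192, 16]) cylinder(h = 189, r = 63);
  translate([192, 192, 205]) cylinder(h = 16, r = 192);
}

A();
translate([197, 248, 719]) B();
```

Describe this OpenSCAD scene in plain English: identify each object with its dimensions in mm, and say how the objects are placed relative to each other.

A is a rectangular dining table. The top is 778×880×34 mm with its upper surface at z = 719 mm. It stands on four 82×82 mm square legs, each inset 56 mm from the nearest pair of top edges, running from the floor to the underside of the top.

B is a spool: two coaxial disc flanges of radius 192 mm and thickness 16 mm, joined by a core cylinder of radius 63 mm and height 189 mm. The lower flange rests on z = 0 and the three cylinders share a vertical axis.

The spool is on top of the table, centred.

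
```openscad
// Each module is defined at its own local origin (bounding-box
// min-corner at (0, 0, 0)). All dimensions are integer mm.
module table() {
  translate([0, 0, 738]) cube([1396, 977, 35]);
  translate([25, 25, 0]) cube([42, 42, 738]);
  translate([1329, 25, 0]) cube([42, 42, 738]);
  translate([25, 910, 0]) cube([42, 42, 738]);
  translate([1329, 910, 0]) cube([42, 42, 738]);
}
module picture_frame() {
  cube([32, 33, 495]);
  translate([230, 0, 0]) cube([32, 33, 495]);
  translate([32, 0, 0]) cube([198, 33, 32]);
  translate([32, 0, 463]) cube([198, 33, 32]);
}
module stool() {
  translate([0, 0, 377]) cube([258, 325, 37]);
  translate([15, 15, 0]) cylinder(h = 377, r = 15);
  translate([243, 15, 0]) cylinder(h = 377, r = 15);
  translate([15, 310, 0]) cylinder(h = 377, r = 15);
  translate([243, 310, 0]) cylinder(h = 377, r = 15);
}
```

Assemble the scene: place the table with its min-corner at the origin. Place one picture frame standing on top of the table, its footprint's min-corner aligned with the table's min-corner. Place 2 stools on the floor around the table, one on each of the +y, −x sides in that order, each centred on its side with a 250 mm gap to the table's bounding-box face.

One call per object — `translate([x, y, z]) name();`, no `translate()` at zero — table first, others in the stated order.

table();
translate([0, 0, 773]) picture_frame();
translate([569, 1227, 0]) stool();
translate([-508, 326, 0]) stool();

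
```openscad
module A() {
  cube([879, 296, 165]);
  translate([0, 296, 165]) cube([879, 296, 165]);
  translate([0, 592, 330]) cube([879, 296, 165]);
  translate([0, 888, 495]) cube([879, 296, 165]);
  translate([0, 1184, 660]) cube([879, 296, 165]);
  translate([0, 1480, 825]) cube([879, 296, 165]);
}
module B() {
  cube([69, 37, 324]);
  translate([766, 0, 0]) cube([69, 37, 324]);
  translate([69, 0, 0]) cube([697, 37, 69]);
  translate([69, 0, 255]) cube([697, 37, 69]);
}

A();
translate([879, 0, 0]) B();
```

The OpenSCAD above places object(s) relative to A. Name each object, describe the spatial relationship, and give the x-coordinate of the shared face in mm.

A is a staircase. B is a picture frame. The picture frame is against the staircase's +x side, with their −y faces flush. The x-coordinate of the shared face is 879 mm.

The staircase's +x face and the picture frame's −x face are both at x = 879 mm.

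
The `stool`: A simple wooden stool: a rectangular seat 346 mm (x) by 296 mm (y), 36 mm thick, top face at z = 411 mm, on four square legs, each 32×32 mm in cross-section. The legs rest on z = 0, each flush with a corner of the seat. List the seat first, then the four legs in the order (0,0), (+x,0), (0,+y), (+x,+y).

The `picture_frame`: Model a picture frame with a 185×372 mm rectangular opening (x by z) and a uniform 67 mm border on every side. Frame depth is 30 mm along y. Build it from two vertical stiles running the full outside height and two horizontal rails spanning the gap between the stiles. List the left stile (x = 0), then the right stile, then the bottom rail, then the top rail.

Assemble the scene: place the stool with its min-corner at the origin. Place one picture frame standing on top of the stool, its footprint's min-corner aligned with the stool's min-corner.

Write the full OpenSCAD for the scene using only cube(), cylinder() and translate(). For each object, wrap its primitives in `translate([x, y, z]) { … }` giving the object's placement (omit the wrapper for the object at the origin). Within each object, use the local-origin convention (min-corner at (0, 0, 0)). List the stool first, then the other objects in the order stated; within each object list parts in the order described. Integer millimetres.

translate([0, 0, 375]) cube([346, 296, 36]);
cube([32, 32, 375]);
translate([314, 0, 0]) cube([32, 32, 375]);
translate([0, 264, 0]) cube([32, 32, 375]);
translate([314, 264, 0]) cube([32, 32, 375]);
translate([0, 0, 411]) {
  cube([67, 30, 506]);
  translate([252, 0, 0]) cube([67, 30, 506]);
  translate([67, 0, 0]) cube([185, 30, 67]);
  translate([67, 0, 439]) cube([185, 30, 67]);
}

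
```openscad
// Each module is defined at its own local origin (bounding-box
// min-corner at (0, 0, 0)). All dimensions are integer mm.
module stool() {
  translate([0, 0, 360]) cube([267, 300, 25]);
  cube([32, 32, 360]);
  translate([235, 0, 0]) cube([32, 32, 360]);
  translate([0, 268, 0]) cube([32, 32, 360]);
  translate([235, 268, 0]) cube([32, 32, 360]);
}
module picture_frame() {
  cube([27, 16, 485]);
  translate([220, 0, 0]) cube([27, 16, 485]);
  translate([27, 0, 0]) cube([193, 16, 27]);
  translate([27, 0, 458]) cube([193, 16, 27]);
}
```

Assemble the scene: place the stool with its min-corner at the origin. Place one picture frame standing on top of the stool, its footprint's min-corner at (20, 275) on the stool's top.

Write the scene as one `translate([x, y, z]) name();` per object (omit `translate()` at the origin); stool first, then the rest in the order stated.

stool();
translate([20, 275, 385]) picture_frame();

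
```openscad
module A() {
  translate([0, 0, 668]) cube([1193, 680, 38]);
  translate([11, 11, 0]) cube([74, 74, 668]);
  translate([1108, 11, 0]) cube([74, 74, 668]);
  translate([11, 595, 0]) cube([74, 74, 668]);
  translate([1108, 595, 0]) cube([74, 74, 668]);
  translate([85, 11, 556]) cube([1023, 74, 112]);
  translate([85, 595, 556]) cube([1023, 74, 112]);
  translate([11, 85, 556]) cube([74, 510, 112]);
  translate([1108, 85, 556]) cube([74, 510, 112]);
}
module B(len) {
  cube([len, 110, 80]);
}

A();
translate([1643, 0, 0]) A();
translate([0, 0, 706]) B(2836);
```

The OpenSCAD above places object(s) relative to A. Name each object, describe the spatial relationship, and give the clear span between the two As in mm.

A is a table. B is a beam. A beam spans the tops of two tables. The clear span between the two tables is 450 mm.

Second table starts at x = 1643; first ends at x = 1193; clear span = 1643 − 1193 = 450 mm.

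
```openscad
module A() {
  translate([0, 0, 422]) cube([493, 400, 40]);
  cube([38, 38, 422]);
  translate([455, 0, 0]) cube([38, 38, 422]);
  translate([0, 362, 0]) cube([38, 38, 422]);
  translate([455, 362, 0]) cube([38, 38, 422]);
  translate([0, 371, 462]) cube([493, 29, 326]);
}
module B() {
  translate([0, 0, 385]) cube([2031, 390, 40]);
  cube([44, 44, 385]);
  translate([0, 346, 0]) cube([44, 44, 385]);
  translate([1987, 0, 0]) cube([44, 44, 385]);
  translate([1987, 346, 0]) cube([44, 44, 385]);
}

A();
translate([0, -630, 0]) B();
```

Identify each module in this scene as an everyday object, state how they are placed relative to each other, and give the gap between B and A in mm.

A is a chair. B is a bench. The bench is on the floor beside the chair on its −y side. The gap between the bench and the chair is 240 mm.

The bench's nearest face is 240 mm from the chair's −y face.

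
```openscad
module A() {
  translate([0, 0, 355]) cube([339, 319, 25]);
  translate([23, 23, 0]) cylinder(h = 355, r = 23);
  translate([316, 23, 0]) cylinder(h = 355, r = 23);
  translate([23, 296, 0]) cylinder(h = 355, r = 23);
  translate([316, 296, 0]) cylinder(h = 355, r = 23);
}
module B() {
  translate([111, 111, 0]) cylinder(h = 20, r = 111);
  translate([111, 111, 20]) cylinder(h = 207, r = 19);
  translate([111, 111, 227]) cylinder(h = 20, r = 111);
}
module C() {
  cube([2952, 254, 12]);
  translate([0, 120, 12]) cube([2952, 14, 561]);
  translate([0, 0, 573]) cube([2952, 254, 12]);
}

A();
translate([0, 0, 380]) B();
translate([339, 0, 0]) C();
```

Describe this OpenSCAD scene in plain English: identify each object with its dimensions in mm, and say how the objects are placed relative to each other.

A is a four-legged stool. The seat is 339×319 mm, 25 mm thick, top at z = 380 mm. It stands on four round legs, each 46 mm in diameter, from z = 0 to the seat underside, each leg's axis is inset half a diameter from the nearest pair of seat edges (so the leg's bounding box is flush with the corner).

B is a spool: two coaxial disc flanges of radius 111 mm and thickness 20 mm, joined by a core cylinder of radius 19 mm and height 207 mm. The lower flange rests on z = 0 and the three cylinders share a vertical axis.

C is an I-beam lying along x, 2952 mm long. Overall section height 585 mm. Two flanges 254 mm wide (y) and 12 mm thick, one on the floor and one at the top; a web 14 mm thick runs between them, centred on the flange width.

The spool is on top of the stool. The I-beam is against the stool's +x side, with their −y faces flush.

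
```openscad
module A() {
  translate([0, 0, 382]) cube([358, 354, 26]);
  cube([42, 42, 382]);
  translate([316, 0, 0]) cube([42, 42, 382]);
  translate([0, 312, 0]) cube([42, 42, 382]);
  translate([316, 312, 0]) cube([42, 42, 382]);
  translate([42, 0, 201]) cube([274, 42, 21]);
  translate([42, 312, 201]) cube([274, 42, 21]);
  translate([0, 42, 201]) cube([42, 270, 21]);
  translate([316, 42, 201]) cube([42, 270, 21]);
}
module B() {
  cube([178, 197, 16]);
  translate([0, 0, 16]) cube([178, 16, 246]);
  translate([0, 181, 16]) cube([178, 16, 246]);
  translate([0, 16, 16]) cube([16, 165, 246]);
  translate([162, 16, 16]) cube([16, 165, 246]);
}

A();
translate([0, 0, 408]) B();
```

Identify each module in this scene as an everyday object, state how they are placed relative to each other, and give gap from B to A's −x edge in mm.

A is a stool. B is an open box. The open box is on top of the stool. The gap from the open box to the stool's −x edge is 0 mm.

The open box's min-x is at 0; the stool's min-x is 0; gap = 0 mm.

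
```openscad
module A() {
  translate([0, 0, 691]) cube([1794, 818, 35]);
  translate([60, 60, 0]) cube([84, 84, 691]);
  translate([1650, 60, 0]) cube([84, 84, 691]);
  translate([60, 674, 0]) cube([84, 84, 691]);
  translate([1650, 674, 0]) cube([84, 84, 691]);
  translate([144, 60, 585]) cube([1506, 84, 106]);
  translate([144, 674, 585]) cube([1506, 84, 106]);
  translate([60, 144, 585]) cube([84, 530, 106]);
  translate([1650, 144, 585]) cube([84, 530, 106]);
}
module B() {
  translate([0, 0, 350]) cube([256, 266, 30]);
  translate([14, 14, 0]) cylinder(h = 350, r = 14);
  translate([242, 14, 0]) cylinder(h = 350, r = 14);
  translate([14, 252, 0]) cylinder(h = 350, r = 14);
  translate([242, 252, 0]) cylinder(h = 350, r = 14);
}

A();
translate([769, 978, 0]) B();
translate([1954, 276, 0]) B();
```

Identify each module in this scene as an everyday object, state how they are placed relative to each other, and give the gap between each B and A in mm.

Each stool's nearest face is 160 mm from the table's bounding box.

A is a table. B is a stool. Two stools sit around the table at the +y, +x sides. The gap between each stool and the table is 160 mm.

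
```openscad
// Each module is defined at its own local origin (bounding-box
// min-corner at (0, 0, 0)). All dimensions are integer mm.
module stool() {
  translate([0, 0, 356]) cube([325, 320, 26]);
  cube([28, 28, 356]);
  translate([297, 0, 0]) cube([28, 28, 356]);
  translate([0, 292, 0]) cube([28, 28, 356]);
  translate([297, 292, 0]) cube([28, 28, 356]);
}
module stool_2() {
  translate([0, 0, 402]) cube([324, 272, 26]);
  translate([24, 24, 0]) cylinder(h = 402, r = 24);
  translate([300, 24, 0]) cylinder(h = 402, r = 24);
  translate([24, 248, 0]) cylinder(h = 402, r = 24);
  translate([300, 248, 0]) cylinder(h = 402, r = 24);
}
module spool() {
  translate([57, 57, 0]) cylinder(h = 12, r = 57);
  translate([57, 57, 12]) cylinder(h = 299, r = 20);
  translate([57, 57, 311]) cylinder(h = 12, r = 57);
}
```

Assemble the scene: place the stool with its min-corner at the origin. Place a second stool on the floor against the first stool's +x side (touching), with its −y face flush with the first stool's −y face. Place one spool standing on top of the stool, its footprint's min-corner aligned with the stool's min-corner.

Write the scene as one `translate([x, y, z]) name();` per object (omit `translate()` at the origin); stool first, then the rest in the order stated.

stool();
translate([325, 0, 0]) stool_2();
translate([0, 0, 382]) spool();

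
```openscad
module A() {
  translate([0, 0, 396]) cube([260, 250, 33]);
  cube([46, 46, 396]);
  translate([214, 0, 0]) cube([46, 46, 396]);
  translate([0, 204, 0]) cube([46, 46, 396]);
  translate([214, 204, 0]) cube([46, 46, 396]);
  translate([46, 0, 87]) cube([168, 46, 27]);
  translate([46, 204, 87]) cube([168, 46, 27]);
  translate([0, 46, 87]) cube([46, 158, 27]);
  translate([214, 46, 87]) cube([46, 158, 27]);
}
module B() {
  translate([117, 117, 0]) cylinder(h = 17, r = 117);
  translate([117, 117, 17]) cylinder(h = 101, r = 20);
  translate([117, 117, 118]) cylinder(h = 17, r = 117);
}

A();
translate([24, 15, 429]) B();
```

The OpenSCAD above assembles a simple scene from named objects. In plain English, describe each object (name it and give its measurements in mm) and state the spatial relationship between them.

A is a four-legged stool. The seat is 260×250 mm, 33 mm thick, top at z = 429 mm. It stands on four square legs, each 46×46 mm in cross-section, from z = 0 to the seat underside, each flush with a corner of the seat. Four stretchers, 46 mm wide and 27 mm tall, connect adjacent legs with their undersides at z = 87 mm, each running between the inner faces of the legs it joins and aligned with the legs' outer faces on the other axis.

B is a spool: two coaxial disc flanges of radius 117 mm and thickness 17 mm, joined by a core cylinder of radius 20 mm and height 101 mm. The lower flange rests on z = 0 and the three cylinders share a vertical axis.

The spool is on top of the stool.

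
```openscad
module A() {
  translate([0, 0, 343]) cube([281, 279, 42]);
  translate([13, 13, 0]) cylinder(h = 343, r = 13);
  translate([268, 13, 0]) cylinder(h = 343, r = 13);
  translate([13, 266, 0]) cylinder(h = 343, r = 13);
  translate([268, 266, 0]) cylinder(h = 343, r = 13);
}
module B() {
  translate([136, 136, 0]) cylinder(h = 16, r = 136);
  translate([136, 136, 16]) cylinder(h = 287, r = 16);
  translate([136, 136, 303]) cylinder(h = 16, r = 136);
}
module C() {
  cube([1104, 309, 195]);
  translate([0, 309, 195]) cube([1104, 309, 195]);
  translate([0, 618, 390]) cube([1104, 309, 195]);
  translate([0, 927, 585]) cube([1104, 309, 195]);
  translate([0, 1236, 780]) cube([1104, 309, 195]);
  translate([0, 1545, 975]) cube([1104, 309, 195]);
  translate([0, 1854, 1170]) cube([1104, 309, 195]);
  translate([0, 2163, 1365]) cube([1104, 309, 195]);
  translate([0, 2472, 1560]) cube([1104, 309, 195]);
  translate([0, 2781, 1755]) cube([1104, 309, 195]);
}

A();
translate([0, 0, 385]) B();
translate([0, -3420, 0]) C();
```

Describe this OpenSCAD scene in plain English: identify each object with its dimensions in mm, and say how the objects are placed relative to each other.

A is a four-legged stool. The seat is a 281×279×42 mm slab whose top surface is at z = 385 mm; four round legs, each 26 mm in diameter, run from the floor (z = 0) to the underside of the seat, each leg's axis is inset half a diameter from the nearest pair of seat edges (so the leg's bounding box is flush with the corner).

B is a spool: two coaxial disc flanges of radius 136 mm and thickness 16 mm, joined by a core cylinder of radius 16 mm and height 287 mm. The lower flange rests on z = 0 and the three cylinders share a vertical axis.

C is a straight staircase of 10 solid steps. Each step is 1104 mm wide (x), 309 mm deep (y, the going) and 195 mm tall (the rise). The first step rests on the floor; each subsequent step sits one going further in +y and one rise higher in +z, directly behind and above the previous step with no overlap.

The spool is on top of the stool. The staircase is on the floor beside the stool on its −y side.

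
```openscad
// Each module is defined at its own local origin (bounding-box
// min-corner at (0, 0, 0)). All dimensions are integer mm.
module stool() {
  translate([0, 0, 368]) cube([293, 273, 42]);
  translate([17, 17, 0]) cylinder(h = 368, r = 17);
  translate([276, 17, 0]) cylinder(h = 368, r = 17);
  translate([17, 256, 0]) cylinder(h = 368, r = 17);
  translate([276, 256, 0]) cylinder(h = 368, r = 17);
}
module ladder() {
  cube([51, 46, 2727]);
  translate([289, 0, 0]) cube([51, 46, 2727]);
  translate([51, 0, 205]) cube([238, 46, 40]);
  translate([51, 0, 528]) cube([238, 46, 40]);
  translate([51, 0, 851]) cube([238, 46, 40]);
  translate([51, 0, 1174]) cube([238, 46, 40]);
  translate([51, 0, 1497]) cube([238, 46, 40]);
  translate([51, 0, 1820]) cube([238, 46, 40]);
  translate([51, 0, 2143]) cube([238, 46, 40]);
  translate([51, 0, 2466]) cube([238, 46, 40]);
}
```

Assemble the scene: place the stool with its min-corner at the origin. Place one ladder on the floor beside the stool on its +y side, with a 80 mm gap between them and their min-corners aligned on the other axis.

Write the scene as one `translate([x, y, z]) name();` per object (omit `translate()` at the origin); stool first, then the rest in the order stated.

stool();
translate([0, 353, 0]) ladder();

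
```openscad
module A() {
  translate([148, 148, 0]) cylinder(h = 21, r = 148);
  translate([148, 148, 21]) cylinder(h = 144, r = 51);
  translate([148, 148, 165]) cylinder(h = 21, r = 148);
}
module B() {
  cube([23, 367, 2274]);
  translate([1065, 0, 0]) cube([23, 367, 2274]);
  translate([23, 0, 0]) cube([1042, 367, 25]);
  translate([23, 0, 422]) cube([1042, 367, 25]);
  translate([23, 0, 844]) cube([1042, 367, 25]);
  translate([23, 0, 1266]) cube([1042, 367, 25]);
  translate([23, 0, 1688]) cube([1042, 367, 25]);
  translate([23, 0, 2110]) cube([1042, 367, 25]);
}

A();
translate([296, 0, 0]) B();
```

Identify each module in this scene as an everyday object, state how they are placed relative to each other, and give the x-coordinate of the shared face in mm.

The spool's +x face and the bookshelf's −x face are both at x = 296 mm.

A is a spool. B is a bookshelf. The bookshelf is against the spool's +x side, with their −y faces flush. The x-coordinate of the shared face is 296 mm.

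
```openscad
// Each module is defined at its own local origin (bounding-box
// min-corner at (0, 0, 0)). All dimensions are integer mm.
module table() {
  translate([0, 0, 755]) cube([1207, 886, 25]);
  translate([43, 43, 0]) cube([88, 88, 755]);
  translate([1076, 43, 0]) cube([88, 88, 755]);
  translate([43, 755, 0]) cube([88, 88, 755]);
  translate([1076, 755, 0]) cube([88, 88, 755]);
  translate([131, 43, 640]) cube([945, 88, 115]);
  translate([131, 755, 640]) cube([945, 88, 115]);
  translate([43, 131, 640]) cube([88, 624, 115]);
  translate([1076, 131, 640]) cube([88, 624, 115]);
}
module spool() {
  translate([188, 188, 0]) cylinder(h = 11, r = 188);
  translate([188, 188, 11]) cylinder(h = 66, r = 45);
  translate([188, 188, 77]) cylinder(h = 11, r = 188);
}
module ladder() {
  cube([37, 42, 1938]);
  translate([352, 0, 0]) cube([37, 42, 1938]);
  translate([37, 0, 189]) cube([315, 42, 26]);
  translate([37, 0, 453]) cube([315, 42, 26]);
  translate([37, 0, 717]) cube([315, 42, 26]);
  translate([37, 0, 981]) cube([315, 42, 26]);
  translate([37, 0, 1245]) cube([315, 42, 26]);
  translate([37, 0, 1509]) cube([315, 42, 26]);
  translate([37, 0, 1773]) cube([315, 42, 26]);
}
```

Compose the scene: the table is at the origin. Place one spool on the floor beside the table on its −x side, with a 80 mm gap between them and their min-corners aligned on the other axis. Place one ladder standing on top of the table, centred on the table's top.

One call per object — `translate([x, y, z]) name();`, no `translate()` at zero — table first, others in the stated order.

table();
translate([-456, 0, 0]) spool();
translate([409, 422, 780]) ladder();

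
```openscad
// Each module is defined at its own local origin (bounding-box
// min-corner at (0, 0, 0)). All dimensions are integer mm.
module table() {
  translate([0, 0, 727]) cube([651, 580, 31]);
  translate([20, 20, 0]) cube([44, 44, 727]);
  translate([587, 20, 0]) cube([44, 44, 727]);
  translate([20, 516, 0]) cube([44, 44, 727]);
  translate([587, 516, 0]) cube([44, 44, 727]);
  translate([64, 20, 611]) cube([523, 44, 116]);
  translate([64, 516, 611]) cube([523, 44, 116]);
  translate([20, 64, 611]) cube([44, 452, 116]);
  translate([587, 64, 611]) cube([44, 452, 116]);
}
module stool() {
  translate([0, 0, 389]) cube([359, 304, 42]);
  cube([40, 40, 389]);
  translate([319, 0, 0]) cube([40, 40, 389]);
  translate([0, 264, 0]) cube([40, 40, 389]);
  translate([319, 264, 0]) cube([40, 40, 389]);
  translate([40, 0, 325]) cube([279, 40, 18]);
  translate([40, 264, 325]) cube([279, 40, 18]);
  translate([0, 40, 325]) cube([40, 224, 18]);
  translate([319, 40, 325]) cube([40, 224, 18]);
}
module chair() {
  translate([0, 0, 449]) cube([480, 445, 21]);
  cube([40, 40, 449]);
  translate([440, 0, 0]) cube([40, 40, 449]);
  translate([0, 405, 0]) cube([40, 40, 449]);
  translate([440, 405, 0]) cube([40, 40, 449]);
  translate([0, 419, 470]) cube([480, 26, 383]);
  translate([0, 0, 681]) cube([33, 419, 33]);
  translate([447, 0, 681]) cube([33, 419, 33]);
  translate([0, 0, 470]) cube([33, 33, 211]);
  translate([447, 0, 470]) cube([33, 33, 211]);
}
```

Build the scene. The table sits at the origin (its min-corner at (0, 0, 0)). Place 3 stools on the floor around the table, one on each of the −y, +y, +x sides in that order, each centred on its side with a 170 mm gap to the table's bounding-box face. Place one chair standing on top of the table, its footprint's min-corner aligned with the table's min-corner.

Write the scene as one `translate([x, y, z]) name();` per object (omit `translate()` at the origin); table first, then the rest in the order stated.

table();
translate([146, -474, 0]) stool();
translate([146, 750, 0]) stool();
translate([821, 138, 0]) stool();
translate([0, 0, 758]) chair();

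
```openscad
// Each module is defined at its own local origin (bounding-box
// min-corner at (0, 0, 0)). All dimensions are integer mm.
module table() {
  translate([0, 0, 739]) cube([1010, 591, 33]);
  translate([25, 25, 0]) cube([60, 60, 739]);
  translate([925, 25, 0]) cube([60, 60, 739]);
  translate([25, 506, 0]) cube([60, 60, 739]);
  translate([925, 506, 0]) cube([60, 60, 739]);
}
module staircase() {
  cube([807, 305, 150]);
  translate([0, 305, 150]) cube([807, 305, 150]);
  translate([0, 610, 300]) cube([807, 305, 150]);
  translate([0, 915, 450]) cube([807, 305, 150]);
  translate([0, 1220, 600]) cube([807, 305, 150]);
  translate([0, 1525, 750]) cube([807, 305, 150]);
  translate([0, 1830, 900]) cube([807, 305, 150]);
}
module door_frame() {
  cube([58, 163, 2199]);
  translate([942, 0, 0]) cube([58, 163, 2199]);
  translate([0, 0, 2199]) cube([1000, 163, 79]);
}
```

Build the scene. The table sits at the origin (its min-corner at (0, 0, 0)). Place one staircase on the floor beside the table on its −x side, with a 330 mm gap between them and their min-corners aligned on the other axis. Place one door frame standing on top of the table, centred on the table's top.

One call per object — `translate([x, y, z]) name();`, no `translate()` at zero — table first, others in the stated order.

table();
translate([-1137, 0, 0]) staircase();
translate([5, 214, 772]) door_frame();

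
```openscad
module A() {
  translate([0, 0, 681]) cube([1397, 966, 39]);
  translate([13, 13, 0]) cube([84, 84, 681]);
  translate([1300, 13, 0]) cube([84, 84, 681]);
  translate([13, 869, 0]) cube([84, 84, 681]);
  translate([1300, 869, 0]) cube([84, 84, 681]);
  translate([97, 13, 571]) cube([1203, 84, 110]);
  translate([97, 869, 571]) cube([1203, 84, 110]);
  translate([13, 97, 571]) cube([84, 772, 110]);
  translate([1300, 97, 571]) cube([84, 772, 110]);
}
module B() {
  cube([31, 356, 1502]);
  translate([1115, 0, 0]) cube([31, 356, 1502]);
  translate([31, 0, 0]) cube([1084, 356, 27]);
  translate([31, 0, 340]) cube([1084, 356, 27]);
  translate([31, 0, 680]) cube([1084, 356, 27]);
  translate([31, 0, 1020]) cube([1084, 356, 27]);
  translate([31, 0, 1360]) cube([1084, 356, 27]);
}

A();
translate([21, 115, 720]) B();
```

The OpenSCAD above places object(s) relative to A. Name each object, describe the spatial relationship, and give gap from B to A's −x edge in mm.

The bookshelf's min-x is at 21; the table's min-x is 0; gap = 21 mm.

A is a table. B is a bookshelf. The bookshelf is on top of the table. The gap from the bookshelf to the table's −x edge is 21 mm.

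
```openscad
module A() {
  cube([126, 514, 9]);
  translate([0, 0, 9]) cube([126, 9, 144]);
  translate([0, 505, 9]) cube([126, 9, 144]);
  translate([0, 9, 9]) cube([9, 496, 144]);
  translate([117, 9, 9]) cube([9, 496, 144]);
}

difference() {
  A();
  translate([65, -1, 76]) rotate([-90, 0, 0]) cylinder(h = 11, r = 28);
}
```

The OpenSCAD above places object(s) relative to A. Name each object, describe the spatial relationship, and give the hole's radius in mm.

A is an open box. The open box has a circular hole through its front wall. The hole's radius is 28 mm.

The subtracted cylinder has r = 28 mm.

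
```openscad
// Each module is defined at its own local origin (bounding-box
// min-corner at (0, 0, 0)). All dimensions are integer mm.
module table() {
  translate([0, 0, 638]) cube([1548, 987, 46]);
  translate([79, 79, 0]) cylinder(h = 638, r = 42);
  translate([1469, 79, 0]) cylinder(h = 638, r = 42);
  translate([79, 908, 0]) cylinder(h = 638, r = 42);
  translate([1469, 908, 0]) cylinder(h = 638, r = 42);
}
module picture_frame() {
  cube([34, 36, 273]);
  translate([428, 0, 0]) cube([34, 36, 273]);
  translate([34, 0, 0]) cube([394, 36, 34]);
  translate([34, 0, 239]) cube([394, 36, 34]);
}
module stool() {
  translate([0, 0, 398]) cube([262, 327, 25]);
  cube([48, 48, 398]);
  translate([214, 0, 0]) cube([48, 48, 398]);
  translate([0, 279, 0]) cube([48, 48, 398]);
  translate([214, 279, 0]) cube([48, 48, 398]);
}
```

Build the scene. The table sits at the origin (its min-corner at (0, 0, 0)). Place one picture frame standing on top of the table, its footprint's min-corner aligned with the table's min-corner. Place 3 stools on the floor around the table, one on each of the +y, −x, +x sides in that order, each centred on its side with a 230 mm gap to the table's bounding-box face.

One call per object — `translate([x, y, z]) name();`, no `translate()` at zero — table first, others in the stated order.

table();
translate([0, 0, 684]) picture_frame();
translate([643, 1217, 0]) stool();
translate([-492, 330, 0]) stool();
translate([1778, 330, 0]) stool();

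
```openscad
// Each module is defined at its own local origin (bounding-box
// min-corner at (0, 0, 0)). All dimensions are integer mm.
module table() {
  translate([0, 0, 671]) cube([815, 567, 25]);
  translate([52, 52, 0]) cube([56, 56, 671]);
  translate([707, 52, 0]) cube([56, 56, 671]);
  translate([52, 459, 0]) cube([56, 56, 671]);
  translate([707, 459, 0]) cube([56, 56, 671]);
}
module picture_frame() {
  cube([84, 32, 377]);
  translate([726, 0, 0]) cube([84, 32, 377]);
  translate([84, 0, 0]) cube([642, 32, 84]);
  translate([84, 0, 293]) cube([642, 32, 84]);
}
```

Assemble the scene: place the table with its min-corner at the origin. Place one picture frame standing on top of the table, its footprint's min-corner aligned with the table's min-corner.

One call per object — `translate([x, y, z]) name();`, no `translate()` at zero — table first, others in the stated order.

table();
translate([0, 0, 696]) picture_frame();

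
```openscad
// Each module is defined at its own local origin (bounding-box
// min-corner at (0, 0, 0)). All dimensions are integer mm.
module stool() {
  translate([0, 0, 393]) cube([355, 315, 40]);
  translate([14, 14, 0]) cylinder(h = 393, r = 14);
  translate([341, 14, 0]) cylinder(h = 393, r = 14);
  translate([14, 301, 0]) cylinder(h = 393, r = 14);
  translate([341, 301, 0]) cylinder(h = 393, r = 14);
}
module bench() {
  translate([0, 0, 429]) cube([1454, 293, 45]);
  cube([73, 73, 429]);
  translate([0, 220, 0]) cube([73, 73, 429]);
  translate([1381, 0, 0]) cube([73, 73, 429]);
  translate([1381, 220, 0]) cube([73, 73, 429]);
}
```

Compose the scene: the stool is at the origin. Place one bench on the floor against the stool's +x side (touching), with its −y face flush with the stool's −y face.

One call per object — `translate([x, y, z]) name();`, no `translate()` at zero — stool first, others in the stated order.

stool();
translate([355, 0, 0]) bench();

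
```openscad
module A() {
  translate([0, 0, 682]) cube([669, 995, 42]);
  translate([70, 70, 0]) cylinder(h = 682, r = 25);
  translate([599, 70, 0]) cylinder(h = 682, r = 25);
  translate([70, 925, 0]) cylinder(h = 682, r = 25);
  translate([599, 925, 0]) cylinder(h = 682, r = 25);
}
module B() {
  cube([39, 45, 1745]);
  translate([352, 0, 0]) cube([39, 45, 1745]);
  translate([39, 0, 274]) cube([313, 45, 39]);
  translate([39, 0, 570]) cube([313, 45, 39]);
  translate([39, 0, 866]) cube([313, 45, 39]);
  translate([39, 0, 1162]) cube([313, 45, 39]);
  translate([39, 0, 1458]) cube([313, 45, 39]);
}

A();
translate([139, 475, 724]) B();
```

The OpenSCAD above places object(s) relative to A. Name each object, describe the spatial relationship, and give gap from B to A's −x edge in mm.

A is a table. B is a ladder. The ladder is on top of the table, centred. The gap from the ladder to the table's −x edge is 139 mm.

The ladder's min-x is at 139; the table's min-x is 0; gap = 139 mm.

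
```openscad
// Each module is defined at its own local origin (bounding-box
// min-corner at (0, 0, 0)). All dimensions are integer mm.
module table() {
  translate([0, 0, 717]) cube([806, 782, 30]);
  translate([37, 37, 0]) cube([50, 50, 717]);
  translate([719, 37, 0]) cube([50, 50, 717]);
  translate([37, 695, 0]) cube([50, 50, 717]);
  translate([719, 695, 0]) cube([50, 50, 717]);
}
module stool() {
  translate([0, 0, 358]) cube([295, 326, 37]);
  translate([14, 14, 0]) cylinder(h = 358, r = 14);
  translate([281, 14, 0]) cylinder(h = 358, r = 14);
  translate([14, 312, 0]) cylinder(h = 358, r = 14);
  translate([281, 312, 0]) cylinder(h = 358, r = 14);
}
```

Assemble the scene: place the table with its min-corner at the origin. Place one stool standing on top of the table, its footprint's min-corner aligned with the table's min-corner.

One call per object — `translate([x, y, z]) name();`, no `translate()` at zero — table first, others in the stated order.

table();
translate([0, 0, 747]) stool();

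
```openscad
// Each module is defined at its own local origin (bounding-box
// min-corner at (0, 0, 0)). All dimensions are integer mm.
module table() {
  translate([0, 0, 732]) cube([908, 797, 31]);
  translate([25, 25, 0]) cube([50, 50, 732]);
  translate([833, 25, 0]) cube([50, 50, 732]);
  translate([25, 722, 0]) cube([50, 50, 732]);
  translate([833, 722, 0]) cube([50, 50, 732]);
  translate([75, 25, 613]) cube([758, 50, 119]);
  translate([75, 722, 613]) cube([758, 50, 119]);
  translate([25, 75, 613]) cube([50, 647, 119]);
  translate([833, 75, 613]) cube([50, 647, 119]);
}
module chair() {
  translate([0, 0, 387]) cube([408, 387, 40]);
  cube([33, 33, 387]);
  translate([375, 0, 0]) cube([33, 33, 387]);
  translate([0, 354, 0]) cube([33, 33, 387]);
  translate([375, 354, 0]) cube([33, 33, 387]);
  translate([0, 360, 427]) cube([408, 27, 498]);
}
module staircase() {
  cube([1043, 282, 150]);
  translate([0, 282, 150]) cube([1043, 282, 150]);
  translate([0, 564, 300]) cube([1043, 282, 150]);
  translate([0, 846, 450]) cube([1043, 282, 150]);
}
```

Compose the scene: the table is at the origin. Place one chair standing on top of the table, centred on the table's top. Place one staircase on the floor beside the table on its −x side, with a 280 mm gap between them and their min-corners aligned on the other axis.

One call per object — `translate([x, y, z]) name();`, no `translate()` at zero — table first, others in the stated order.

table();
translate([250, 205, 763]) chair();
translate([-1323, 0, 0]) staircase();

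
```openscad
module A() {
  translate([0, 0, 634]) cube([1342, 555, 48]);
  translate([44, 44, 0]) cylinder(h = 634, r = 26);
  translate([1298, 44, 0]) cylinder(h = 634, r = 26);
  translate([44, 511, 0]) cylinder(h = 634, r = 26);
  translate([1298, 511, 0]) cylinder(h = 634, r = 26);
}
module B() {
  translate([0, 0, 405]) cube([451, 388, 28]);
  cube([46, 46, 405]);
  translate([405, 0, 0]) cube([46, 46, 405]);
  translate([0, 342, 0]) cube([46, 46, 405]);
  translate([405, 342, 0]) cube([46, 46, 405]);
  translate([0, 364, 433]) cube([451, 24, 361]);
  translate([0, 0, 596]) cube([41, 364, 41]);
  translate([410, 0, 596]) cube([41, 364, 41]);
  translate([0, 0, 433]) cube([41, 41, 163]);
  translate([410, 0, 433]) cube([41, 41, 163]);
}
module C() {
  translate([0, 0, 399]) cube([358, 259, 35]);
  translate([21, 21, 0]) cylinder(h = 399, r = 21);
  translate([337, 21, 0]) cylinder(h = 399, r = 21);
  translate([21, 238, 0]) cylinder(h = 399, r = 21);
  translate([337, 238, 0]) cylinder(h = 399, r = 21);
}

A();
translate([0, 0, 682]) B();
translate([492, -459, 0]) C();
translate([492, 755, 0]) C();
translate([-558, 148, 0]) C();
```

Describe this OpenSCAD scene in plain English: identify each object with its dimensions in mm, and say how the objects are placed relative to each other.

A is a table: top 1342 mm (x) × 555 mm (y), 48 mm thick, upper face at z = 682 mm, on four round legs of 52 mm diameter, each leg's bounding box inset 18 mm from the nearest pair of top edges, running from z = 0 to the bottom of the top.

B is a chair. The seat is a 451×388×28 mm slab with its top at z = 433 mm, on four 46×46 mm corner legs (flush with the seat edges, standing on z = 0). A flat backrest 24 mm thick, 361 mm tall, spans the full seat width and rises from the seat top along its +y edge, rear face flush with the rear of the seat. Two armrests of 41×41 mm section run along each side from the seat's front edge to the front of the backrest, top faces 204 mm above the seat top and outer faces flush with the seat's x-edges; a 41×41 mm post under the front of each armrest stands on the seat at the front corner.

C is a simple wooden stool: a rectangular seat 358 mm (x) by 259 mm (y), 35 mm thick, top face at z = 434 mm, on four round legs, each 42 mm in diameter. The legs rest on z = 0, each leg's axis is inset half a diameter from the nearest pair of seat edges (so the leg's bounding box is flush with the corner).

The chair is on top of the table. Three stools sit around the table at the −y, +y, −x sides.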